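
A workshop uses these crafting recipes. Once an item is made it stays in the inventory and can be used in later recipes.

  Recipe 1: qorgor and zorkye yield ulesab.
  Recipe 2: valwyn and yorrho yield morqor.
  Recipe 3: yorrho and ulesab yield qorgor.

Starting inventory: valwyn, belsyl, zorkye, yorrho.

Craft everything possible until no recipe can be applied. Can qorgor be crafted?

No

qorgor would need yorrho and ulesab (Recipe 3), but ulesab is never obtained.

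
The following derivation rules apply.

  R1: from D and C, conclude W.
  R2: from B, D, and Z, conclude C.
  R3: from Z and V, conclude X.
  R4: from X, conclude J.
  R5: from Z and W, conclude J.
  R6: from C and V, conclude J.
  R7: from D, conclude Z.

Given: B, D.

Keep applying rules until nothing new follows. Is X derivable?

No

X would need Z and V (R3), but V is never established.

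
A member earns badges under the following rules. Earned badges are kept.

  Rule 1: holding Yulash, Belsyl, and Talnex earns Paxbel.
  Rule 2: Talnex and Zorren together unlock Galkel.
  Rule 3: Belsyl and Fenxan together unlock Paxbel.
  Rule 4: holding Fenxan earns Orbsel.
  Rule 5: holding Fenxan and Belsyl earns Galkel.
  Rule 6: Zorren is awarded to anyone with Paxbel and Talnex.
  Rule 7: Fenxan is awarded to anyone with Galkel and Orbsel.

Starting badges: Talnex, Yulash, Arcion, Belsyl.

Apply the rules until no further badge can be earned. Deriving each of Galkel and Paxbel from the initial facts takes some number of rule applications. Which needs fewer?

Paxbel

Paxbel: With Yulash, Belsyl, and Talnex, Paxbel is earned (Rule 1). [1 rule application]
Galkel: With Yulash, Belsyl, and Talnex, Paxbel is earned (Rule 1). With Paxbel and Talnex, Zorren is earned (Rule 6). With Talnex and Zorren, Galkel is earned (Rule 2). [3 rule applications]
Paxbel needs fewer.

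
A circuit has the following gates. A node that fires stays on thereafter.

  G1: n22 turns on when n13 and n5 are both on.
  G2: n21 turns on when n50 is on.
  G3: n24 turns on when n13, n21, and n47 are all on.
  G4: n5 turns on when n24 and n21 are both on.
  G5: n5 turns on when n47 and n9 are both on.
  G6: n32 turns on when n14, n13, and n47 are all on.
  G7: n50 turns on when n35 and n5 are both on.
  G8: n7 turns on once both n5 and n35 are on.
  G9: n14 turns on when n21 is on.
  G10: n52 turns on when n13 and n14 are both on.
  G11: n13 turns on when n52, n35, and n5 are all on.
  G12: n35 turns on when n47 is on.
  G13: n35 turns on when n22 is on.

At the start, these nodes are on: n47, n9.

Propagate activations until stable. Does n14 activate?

G5: n47 and n9 on → n5 on.
G12: n47 on → n35 on.
G7: n35 and n5 on → n50 on.
n50 is on, so n21 turns on (G2).
n21 is on, so n14 turns on (G9).

Yes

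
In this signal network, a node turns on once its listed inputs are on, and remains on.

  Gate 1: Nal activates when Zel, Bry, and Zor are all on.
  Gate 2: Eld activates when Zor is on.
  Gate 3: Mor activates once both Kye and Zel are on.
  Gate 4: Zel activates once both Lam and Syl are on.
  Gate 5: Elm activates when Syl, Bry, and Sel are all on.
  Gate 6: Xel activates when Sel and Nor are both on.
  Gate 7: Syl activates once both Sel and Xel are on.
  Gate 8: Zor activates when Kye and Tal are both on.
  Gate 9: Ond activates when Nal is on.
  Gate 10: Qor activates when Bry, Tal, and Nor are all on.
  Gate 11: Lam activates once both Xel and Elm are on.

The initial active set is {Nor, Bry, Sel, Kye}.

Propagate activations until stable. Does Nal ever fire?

Nal would need Zel, Bry, and Zor (Gate 1), but Zor never turns on.

No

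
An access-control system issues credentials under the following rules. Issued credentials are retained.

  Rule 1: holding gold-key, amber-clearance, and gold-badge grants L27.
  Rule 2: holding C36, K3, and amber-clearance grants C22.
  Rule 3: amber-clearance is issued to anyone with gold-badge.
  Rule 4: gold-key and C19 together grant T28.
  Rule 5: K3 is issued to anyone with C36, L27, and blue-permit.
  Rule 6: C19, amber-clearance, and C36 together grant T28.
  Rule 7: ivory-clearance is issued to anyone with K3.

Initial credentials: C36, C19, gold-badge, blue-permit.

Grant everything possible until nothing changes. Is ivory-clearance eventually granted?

No

ivory-clearance would need K3 (Rule 7), but K3 is never granted.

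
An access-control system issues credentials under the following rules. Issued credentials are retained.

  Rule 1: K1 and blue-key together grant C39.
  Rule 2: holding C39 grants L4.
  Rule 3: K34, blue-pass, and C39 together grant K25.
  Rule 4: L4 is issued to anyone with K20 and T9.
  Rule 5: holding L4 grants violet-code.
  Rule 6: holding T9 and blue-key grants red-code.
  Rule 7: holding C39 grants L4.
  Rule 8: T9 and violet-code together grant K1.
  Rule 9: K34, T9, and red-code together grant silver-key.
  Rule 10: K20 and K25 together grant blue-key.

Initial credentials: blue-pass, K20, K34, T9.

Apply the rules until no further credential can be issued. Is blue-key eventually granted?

blue-key would need K20 and K25 (Rule 10), but K25 is never granted.

No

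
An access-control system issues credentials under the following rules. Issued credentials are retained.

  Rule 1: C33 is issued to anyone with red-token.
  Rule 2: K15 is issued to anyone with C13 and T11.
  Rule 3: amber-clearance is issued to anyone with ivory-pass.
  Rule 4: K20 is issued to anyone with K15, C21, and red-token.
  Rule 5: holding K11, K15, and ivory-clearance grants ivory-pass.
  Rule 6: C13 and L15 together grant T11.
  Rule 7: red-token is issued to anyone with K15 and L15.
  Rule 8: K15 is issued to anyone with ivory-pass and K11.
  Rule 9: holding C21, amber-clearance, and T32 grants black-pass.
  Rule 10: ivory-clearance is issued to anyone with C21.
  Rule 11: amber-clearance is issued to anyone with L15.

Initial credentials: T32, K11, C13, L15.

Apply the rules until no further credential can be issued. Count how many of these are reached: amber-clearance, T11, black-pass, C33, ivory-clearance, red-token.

4

Holding L15 grants amber-clearance (Rule 11).
Holding C13 and L15 grants T11 (Rule 6).
Holding C13 and T11 grants K15 (Rule 2).
Holding K15 and L15 grants red-token (Rule 7).
Holding red-token grants C33 (Rule 1).
amber-clearance: reached.
T11: reached.
black-pass would need C21, amber-clearance, and T32 (Rule 9), but C21 is never granted.
C33: reached.
ivory-clearance would need C21 (Rule 10), but C21 is never granted.
red-token: reached.
Reached: amber-clearance, T11, C33, and red-token — 4 of the 6.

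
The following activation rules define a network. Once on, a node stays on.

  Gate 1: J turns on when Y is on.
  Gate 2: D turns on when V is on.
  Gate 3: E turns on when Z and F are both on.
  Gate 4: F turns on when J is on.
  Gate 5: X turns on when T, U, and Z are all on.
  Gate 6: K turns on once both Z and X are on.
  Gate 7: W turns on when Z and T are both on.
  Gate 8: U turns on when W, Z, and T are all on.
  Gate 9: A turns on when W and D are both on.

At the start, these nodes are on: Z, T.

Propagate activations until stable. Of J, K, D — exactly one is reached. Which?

Z and T are on, so W turns on (Gate 7).
Gate 8: W, Z, and T on → U on.
T, U, and Z are on, so X turns on (Gate 5).
Z and X are on, so K turns on (Gate 6).
D would need V (Gate 2), but V never turns on. J would need Y (Gate 1), but Y never turns on.

K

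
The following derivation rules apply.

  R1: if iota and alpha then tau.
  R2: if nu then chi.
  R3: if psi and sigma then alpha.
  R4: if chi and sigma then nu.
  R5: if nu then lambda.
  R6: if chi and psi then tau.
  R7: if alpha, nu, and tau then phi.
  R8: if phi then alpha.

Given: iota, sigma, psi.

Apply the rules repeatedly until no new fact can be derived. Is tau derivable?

From psi and sigma, R3 gives alpha.
iota and alpha hold, so tau follows (R1).

Yes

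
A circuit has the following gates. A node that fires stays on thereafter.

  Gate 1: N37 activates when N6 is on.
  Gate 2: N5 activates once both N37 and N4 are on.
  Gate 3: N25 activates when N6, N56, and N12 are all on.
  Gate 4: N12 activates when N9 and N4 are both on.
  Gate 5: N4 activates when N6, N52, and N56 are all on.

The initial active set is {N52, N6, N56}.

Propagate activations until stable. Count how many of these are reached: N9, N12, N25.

No rule produces N9, and it is not given.
N12 would need N9 and N4 (Gate 4), but N9 never turns on.
N25 would need N6, N56, and N12 (Gate 3), but N12 never turns on.
None of the 3 are reached.

0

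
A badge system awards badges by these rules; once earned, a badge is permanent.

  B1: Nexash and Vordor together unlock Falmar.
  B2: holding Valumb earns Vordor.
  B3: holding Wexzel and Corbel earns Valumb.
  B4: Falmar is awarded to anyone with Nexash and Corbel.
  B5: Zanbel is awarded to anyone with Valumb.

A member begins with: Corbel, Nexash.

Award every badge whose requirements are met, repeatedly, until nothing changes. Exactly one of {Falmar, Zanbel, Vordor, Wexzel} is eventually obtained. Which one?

Falmar

With Nexash and Corbel, Falmar is earned (B4).
No rule produces Wexzel, and it is not given. Zanbel would need Valumb (B5), but Valumb is never earned. Vordor would need Valumb (B2), but Valumb is never earned.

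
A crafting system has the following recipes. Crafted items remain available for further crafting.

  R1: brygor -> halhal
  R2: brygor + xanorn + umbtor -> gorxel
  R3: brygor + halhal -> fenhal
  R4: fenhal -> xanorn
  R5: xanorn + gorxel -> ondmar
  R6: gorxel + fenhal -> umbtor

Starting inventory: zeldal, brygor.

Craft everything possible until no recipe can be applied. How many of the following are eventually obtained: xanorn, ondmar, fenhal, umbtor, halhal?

3

brygor -> halhal (R1).
Using R3, brygor and halhal make fenhal.
Using R4, fenhal makes xanorn.
xanorn: reached.
ondmar would need xanorn and gorxel (R5), but gorxel is never obtained.
fenhal: reached.
umbtor would need gorxel and fenhal (R6), but gorxel is never obtained.
halhal: reached.
Reached: xanorn, fenhal, and halhal — 3 of the 5.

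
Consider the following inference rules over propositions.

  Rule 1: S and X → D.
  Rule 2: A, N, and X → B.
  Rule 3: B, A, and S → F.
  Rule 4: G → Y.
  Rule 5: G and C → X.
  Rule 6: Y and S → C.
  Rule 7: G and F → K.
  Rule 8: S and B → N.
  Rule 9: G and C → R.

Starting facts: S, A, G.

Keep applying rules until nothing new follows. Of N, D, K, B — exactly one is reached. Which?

From G, Rule 4 gives Y.
Y and S hold, so C follows (Rule 6).
G and C hold, so X follows (Rule 5).
From S and X, Rule 1 gives D.
N would need S and B (Rule 8), but B is never established. K would need G and F (Rule 7), but F is never established. B would need A, N, and X (Rule 2), but N is never established.

D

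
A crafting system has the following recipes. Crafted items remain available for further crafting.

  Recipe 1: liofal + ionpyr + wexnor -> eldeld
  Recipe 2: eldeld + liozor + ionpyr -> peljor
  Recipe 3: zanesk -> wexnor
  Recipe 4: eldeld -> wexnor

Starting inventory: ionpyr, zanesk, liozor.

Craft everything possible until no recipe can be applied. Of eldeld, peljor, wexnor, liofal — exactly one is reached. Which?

zanesk -> wexnor (Recipe 3).
peljor would need eldeld, liozor, and ionpyr (Recipe 2), but eldeld is never obtained. eldeld would need liofal, ionpyr, and wexnor (Recipe 1), but liofal is never obtained. No rule produces liofal, and it is not given.

wexnor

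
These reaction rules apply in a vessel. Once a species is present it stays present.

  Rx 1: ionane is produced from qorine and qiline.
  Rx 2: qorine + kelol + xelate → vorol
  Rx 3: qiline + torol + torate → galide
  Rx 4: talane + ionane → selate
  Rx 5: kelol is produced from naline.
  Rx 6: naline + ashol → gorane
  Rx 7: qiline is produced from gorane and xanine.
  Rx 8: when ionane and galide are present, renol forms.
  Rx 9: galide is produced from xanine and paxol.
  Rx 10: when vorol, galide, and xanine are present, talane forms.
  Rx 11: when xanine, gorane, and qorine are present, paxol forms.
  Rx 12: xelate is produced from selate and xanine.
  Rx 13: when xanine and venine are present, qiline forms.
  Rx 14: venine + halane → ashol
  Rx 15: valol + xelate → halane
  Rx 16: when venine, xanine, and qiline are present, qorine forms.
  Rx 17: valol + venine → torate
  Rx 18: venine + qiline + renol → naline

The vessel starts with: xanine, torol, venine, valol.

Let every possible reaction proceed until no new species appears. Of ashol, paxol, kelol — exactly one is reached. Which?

kelol

xanine and venine present → qiline forms (Rx 13).
valol and venine present → torate forms (Rx 17).
venine, xanine, and qiline present → qorine forms (Rx 16).
qiline, torol, and torate present → galide forms (Rx 3).
qorine and qiline present → ionane forms (Rx 1).
ionane and galide present → renol forms (Rx 8).
venine, qiline, and renol present → naline forms (Rx 18).
naline present → kelol forms (Rx 5).
ashol would need venine and halane (Rx 14), but halane never forms. paxol would need xanine, gorane, and qorine (Rx 11), but gorane never forms.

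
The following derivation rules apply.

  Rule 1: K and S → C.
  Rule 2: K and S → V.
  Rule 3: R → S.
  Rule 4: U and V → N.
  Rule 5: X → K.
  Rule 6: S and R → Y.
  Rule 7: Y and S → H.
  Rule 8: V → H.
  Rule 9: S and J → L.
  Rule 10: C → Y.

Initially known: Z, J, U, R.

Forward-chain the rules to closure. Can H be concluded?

R holds, so S follows (Rule 3).
From S and R, Rule 6 gives Y.
Y and S hold, so H follows (Rule 7).

Yes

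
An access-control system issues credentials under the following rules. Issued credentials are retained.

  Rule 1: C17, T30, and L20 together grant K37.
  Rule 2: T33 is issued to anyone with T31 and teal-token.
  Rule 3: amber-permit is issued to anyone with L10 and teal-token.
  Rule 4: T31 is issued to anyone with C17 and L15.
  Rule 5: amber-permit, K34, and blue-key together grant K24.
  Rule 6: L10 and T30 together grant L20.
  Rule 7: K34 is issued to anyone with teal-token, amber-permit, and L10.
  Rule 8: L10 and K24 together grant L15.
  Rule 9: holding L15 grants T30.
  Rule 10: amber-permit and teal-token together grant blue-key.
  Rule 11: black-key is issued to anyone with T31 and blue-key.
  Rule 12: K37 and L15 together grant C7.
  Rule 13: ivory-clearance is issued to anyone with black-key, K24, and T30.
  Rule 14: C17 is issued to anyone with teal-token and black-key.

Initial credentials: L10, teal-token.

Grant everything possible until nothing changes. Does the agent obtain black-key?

black-key would need T31 and blue-key (Rule 11), but T31 is never granted.

No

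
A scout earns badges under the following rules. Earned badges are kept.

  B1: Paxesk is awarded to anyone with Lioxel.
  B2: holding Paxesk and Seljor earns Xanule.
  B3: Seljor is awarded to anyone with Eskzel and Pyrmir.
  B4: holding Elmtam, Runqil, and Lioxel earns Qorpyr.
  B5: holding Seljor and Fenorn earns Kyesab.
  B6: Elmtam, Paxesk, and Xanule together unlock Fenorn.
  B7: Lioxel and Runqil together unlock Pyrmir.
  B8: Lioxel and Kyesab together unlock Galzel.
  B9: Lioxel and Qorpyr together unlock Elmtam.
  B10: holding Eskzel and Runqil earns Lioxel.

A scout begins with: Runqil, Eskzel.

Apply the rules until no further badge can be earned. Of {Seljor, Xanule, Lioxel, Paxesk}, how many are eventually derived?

With Eskzel and Runqil, Lioxel is earned (B10).
With Lioxel, Paxesk is earned (B1).
With Lioxel and Runqil, Pyrmir is earned (B7).
With Eskzel and Pyrmir, Seljor is earned (B3).
With Paxesk and Seljor, Xanule is earned (B2).
Seljor: reached.
Xanule: reached.
Lioxel: reached.
Paxesk: reached.
All 4 are reached.

4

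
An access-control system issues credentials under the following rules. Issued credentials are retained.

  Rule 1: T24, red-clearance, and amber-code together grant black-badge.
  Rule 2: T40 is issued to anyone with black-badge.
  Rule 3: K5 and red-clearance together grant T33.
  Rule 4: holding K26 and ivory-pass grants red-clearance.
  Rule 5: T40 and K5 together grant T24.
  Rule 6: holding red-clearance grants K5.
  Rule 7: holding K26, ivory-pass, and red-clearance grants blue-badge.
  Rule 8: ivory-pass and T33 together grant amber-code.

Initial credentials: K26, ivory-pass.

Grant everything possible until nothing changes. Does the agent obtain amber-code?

Holding K26 and ivory-pass grants red-clearance (Rule 4).
Holding red-clearance grants K5 (Rule 6).
Holding K5 and red-clearance grants T33 (Rule 3).
Holding ivory-pass and T33 grants amber-code (Rule 8).

Yes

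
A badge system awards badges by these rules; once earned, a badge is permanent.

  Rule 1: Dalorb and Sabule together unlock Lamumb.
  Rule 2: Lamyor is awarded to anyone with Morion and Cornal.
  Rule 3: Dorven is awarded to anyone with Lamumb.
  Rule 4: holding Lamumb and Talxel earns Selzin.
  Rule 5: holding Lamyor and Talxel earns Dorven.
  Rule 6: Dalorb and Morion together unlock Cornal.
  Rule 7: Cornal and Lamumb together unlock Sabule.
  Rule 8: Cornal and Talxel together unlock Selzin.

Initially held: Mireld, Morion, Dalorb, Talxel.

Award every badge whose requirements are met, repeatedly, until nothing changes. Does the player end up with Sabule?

No

Sabule would need Cornal and Lamumb (Rule 7), but Lamumb is never earned.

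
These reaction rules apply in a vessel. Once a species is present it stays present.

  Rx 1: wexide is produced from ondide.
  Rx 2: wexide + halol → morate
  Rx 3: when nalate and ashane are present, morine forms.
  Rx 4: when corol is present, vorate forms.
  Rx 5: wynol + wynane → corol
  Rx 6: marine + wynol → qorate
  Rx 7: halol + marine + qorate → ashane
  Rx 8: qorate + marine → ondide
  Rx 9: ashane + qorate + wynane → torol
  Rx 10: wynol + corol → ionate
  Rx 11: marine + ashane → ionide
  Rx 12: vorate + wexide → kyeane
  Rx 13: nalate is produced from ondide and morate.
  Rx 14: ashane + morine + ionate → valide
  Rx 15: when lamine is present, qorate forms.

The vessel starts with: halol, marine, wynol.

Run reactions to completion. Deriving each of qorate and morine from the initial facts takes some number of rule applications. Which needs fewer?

qorate

qorate: marine and wynol present → qorate forms (Rx 6). [1 rule application]
morine: marine and wynol present → qorate forms (Rx 6). qorate and marine present → ondide forms (Rx 8). halol, marine, and qorate present → ashane forms (Rx 7). ondide present → wexide forms (Rx 1). wexide and halol present → morate forms (Rx 2). ondide and morate present → nalate forms (Rx 13). nalate and ashane present → morine forms (Rx 3). [7 rule applications]
qorate needs fewer.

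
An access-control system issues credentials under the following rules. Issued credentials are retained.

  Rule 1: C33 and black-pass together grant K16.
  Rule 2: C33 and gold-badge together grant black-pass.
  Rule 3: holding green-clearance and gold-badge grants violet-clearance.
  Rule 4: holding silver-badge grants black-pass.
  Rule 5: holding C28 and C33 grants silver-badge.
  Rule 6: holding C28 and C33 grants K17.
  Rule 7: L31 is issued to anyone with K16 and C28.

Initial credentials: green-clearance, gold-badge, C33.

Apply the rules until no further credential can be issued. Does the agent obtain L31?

No

L31 would need K16 and C28 (Rule 7), but C28 is never granted.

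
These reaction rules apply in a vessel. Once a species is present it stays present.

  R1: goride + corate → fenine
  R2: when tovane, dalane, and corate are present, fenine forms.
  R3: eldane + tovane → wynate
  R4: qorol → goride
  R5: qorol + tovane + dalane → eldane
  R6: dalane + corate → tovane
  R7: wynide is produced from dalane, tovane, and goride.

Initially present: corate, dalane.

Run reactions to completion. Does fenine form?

Yes

dalane and corate present → tovane forms (R6).
tovane, dalane, and corate present → fenine forms (R2).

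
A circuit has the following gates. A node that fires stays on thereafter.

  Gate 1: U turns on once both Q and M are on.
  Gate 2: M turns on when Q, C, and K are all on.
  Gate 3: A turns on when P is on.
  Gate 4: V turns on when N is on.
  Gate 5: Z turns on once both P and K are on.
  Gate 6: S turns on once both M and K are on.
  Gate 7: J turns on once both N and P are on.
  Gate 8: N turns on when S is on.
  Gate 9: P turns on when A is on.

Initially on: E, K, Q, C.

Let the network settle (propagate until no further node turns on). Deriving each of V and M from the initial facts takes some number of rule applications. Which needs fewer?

M

M: Gate 2: Q, C, and K on → M on. [1 rule application]
V: Q, C, and K are on, so M turns on (Gate 2). Gate 6: M and K on → S on. S is on, so N turns on (Gate 8). N is on, so V turns on (Gate 4). [4 rule applications]
M needs fewer.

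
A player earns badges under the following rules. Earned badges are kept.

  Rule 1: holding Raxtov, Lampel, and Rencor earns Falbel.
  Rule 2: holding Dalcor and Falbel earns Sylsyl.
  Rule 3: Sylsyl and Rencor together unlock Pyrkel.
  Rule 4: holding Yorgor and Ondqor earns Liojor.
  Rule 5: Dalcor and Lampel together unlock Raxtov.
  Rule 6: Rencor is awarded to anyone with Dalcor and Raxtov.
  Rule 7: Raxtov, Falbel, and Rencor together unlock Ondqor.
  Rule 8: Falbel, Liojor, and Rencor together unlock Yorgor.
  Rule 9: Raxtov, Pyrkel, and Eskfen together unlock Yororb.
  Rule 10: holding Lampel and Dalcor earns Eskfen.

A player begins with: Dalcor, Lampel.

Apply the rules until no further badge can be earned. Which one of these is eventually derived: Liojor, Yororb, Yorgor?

With Lampel and Dalcor, Eskfen is earned (Rule 10).
With Dalcor and Lampel, Raxtov is earned (Rule 5).
With Dalcor and Raxtov, Rencor is earned (Rule 6).
With Raxtov, Lampel, and Rencor, Falbel is earned (Rule 1).
With Dalcor and Falbel, Sylsyl is earned (Rule 2).
With Sylsyl and Rencor, Pyrkel is earned (Rule 3).
With Raxtov, Pyrkel, and Eskfen, Yororb is earned (Rule 9).
Yorgor would need Falbel, Liojor, and Rencor (Rule 8), but Liojor is never earned. Liojor would need Yorgor and Ondqor (Rule 4), but Yorgor is never earned.

Yororb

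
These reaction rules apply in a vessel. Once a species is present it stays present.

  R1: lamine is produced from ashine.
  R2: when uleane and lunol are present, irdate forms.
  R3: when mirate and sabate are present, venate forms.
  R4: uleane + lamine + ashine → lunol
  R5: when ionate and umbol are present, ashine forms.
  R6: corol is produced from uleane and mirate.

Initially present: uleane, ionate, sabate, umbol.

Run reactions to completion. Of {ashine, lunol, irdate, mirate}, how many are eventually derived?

3

ionate and umbol present → ashine forms (R5).
ashine present → lamine forms (R1).
uleane, lamine, and ashine present → lunol forms (R4).
uleane and lunol present → irdate forms (R2).
ashine: reached.
lunol: reached.
irdate: reached.
No rule produces mirate, and it is not given.
Reached: ashine, lunol, and irdate — 3 of the 4.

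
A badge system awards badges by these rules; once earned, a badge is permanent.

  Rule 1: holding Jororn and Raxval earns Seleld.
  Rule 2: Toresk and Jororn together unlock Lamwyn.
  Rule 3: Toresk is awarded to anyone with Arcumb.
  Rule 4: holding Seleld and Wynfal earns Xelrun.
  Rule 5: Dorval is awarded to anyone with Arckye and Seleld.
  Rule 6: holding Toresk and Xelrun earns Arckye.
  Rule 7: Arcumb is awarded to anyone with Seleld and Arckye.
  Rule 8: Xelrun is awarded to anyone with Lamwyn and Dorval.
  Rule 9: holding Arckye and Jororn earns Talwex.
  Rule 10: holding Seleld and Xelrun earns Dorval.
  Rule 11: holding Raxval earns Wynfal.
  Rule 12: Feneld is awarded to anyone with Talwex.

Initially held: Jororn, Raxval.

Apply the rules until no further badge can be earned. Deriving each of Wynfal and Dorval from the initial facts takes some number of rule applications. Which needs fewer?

Wynfal: With Raxval, Wynfal is earned (Rule 11). [1 rule application]
Dorval: With Raxval, Wynfal is earned (Rule 11). With Jororn and Raxval, Seleld is earned (Rule 1). With Seleld and Wynfal, Xelrun is earned (Rule 4). With Seleld and Xelrun, Dorval is earned (Rule 10). [4 rule applications]
Wynfal needs fewer.

Wynfal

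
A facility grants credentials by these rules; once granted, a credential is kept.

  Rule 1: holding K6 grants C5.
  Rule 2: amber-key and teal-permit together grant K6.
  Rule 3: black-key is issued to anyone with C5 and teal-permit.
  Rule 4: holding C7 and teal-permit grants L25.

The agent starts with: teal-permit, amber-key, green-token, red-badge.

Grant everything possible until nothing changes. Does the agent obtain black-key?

Holding amber-key and teal-permit grants K6 (Rule 2).
Holding K6 grants C5 (Rule 1).
Holding C5 and teal-permit grants black-key (Rule 3).

Yes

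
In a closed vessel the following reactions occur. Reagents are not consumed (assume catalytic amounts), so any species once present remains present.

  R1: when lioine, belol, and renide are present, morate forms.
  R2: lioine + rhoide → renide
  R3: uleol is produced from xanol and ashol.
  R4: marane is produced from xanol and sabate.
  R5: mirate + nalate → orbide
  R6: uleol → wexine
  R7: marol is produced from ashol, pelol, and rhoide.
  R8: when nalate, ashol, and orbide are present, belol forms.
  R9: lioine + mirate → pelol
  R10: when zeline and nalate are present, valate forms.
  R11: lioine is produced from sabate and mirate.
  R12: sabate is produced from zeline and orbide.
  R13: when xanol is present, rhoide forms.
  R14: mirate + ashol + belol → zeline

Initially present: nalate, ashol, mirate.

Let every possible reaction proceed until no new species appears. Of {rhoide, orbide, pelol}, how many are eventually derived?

2

mirate and nalate present → orbide forms (R5).
nalate, ashol, and orbide present → belol forms (R8).
mirate, ashol, and belol present → zeline forms (R14).
zeline and orbide present → sabate forms (R12).
sabate and mirate present → lioine forms (R11).
lioine and mirate present → pelol forms (R9).
rhoide would need xanol (R13), but xanol never forms.
orbide: reached.
pelol: reached.
Reached: orbide and pelol — 2 of the 3.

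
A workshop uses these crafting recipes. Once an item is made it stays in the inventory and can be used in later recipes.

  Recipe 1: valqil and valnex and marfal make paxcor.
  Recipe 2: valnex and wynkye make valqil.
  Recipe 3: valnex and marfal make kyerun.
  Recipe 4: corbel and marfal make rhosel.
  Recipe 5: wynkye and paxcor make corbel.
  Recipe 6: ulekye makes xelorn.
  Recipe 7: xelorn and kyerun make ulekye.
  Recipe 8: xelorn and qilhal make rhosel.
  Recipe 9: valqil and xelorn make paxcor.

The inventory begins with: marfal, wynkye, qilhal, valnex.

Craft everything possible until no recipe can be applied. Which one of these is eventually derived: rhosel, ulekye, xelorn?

valnex and wynkye → valqil (Recipe 2).
valqil and valnex and marfal → paxcor (Recipe 1).
Using Recipe 5, wynkye and paxcor make corbel.
Using Recipe 4, corbel and marfal make rhosel.
ulekye would need xelorn and kyerun (Recipe 7), but xelorn is never obtained. xelorn would need ulekye (Recipe 6), but ulekye is never obtained.

rhosel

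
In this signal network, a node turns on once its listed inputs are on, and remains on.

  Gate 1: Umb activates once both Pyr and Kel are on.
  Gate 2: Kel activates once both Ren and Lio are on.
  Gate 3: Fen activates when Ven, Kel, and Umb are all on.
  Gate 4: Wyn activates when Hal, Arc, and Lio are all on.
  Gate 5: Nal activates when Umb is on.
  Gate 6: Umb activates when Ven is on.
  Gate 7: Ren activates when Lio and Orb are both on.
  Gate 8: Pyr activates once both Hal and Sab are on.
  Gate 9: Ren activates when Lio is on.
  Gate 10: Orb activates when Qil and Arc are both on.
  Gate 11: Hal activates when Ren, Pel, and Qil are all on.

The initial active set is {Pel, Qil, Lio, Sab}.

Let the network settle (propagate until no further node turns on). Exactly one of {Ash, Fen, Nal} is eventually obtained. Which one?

Nal

Gate 9: Lio on → Ren on.
Gate 11: Ren, Pel, and Qil on → Hal on.
Gate 2: Ren and Lio on → Kel on.
Gate 8: Hal and Sab on → Pyr on.
Gate 1: Pyr and Kel on → Umb on.
Gate 5: Umb on → Nal on.
No rule produces Ash, and it is not given. Fen would need Ven, Kel, and Umb (Gate 3), but Ven never turns on.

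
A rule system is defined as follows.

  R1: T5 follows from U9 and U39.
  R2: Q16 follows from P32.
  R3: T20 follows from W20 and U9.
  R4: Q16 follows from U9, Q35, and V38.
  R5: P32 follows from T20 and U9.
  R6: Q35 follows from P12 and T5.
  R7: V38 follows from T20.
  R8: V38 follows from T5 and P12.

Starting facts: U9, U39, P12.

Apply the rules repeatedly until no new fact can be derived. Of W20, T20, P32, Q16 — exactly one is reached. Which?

U9 and U39 hold, so T5 follows (R1).
From T5 and P12, R8 gives V38.
P12 and T5 hold, so Q35 follows (R6).
U9, Q35, and V38 hold, so Q16 follows (R4).
T20 would need W20 and U9 (R3), but W20 is never established. P32 would need T20 and U9 (R5), but T20 is never established. No rule produces W20, and it is not given.

Q16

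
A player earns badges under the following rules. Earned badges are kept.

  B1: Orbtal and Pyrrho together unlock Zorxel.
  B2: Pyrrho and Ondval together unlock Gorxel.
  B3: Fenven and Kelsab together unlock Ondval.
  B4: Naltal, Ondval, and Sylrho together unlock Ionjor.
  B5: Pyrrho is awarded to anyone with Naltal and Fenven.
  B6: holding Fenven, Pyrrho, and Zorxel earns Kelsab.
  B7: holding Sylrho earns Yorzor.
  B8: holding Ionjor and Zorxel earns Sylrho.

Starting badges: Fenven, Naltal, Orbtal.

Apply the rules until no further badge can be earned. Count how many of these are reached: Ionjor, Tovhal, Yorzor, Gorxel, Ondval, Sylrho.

2

With Naltal and Fenven, Pyrrho is earned (B5).
With Orbtal and Pyrrho, Zorxel is earned (B1).
With Fenven, Pyrrho, and Zorxel, Kelsab is earned (B6).
With Fenven and Kelsab, Ondval is earned (B3).
With Pyrrho and Ondval, Gorxel is earned (B2).
Ionjor would need Naltal, Ondval, and Sylrho (B4), but Sylrho is never earned.
No rule produces Tovhal, and it is not given.
Yorzor would need Sylrho (B7), but Sylrho is never earned.
Gorxel: reached.
Ondval: reached.
Sylrho would need Ionjor and Zorxel (B8), but Ionjor is never earned.
Reached: Gorxel and Ondval — 2 of the 6.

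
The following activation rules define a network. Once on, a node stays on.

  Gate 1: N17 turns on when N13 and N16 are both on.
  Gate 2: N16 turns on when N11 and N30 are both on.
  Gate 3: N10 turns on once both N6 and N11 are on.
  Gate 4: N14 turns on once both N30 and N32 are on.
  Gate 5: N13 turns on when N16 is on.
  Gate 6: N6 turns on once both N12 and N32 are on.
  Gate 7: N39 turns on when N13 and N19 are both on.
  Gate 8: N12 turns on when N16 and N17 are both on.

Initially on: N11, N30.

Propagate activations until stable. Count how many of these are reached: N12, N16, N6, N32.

2

N11 and N30 are on, so N16 turns on (Gate 2).
N16 is on, so N13 turns on (Gate 5).
Gate 1: N13 and N16 on → N17 on.
Gate 8: N16 and N17 on → N12 on.
N12: reached.
N16: reached.
N6 would need N12 and N32 (Gate 6), but N32 never turns on.
No rule produces N32, and it is not given.
Reached: N12 and N16 — 2 of the 4.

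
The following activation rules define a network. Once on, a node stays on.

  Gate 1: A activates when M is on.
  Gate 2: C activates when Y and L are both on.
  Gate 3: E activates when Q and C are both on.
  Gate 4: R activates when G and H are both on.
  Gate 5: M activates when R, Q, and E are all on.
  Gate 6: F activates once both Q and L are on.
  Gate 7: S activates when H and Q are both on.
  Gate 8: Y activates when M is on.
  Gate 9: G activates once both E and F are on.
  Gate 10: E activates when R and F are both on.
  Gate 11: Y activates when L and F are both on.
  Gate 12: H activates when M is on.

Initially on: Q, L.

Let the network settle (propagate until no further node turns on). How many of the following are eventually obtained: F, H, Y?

Gate 6: Q and L on → F on.
Gate 11: L and F on → Y on.
F: reached.
H would need M (Gate 12), but M never turns on.
Y: reached.
Reached: F and Y — 2 of the 3.

2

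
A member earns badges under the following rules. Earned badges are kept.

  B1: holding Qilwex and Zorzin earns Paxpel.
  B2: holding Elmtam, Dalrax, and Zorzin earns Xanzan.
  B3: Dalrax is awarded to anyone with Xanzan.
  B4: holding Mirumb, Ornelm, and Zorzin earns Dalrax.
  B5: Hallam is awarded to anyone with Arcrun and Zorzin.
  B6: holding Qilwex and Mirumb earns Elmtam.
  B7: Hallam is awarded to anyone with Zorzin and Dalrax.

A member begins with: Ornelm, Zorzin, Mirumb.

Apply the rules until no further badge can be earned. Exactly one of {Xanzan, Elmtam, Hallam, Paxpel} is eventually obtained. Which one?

Hallam

With Mirumb, Ornelm, and Zorzin, Dalrax is earned (B4).
With Zorzin and Dalrax, Hallam is earned (B7).
Elmtam would need Qilwex and Mirumb (B6), but Qilwex is never earned. Paxpel would need Qilwex and Zorzin (B1), but Qilwex is never earned. Xanzan would need Elmtam, Dalrax, and Zorzin (B2), but Elmtam is never earned.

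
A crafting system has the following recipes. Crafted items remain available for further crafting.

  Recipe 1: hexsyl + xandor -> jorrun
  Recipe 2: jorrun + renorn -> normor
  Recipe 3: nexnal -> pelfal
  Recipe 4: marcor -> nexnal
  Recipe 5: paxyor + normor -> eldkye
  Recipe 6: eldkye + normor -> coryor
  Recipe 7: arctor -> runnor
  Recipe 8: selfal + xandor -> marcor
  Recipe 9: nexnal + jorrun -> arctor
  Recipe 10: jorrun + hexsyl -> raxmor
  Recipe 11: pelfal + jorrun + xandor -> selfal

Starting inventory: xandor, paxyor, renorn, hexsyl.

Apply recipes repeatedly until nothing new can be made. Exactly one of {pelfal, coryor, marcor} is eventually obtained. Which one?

Using Recipe 1, hexsyl and xandor make jorrun.
jorrun + renorn -> normor (Recipe 2).
paxyor + normor -> eldkye (Recipe 5).
eldkye + normor -> coryor (Recipe 6).
pelfal would need nexnal (Recipe 3), but nexnal is never obtained. marcor would need selfal and xandor (Recipe 8), but selfal is never obtained.

coryor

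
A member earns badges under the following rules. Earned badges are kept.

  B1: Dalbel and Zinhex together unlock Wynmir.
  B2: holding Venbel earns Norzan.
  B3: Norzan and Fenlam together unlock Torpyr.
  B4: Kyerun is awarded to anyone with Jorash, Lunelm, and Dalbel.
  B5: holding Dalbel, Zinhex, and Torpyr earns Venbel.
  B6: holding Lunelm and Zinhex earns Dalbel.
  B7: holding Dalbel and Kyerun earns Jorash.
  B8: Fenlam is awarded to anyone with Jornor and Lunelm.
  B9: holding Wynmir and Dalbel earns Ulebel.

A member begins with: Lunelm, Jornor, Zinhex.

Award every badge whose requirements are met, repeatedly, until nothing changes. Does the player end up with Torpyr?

No

Torpyr would need Norzan and Fenlam (B3), but Norzan is never earned.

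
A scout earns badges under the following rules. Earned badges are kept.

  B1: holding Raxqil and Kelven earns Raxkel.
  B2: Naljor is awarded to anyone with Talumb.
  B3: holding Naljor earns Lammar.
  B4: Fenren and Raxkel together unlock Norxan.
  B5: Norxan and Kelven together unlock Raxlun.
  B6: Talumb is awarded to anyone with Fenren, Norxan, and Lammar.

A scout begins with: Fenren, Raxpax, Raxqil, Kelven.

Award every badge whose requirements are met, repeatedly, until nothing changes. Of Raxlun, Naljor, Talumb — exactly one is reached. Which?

Raxlun

With Raxqil and Kelven, Raxkel is earned (B1).
With Fenren and Raxkel, Norxan is earned (B4).
With Norxan and Kelven, Raxlun is earned (B5).
Talumb would need Fenren, Norxan, and Lammar (B6), but Lammar is never earned. Naljor would need Talumb (B2), but Talumb is never earned.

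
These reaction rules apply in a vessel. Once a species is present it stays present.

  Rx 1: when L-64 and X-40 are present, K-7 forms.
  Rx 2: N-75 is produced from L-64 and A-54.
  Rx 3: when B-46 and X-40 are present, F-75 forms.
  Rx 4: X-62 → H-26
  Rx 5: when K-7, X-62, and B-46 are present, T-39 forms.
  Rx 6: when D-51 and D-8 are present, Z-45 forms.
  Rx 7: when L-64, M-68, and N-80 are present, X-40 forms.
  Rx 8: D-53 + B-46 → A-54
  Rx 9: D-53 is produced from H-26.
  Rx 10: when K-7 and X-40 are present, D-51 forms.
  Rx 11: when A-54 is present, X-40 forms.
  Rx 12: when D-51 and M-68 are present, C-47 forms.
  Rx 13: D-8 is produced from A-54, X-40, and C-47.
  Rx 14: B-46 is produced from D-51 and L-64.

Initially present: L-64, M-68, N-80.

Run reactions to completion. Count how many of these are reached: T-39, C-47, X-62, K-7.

2

L-64, M-68, and N-80 present → X-40 forms (Rx 7).
L-64 and X-40 present → K-7 forms (Rx 1).
K-7 and X-40 present → D-51 forms (Rx 10).
D-51 and M-68 present → C-47 forms (Rx 12).
T-39 would need K-7, X-62, and B-46 (Rx 5), but X-62 never forms.
C-47: reached.
No rule produces X-62, and it is not given.
K-7: reached.
Reached: C-47 and K-7 — 2 of the 4.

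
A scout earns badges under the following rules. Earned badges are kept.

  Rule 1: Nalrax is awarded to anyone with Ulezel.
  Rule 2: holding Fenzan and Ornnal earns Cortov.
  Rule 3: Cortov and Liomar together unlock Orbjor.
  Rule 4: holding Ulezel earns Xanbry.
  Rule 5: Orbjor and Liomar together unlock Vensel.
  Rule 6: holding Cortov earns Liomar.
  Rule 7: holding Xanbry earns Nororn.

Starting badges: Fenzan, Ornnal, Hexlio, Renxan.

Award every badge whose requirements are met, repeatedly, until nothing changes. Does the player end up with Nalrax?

No

Nalrax would need Ulezel (Rule 1), but Ulezel is never earned.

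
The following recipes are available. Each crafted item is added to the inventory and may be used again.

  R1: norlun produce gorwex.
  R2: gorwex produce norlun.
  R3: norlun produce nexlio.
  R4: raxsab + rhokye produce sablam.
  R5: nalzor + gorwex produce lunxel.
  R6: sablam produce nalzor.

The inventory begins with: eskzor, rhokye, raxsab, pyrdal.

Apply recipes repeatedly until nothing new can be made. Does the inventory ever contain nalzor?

raxsab + rhokye → sablam (R4).
Using R6, sablam makes nalzor.

Yes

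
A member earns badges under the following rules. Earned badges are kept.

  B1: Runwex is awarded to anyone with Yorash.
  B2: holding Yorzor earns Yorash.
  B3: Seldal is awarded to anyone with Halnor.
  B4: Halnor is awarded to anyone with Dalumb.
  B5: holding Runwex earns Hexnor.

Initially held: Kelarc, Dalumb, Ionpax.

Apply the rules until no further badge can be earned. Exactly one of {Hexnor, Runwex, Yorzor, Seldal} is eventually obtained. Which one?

Seldal

With Dalumb, Halnor is earned (B4).
With Halnor, Seldal is earned (B3).
Hexnor would need Runwex (B5), but Runwex is never earned. No rule produces Yorzor, and it is not given. Runwex would need Yorash (B1), but Yorash is never earned.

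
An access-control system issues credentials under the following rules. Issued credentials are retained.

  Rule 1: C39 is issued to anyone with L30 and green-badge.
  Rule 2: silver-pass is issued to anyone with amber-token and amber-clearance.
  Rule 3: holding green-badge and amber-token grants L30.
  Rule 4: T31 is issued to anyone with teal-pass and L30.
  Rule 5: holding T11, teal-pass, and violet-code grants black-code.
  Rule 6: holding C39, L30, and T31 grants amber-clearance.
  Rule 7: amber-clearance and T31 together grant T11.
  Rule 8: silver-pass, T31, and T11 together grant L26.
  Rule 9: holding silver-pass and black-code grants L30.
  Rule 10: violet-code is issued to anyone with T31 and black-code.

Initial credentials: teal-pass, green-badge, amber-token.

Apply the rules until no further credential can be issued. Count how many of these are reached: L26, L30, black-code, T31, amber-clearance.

Holding green-badge and amber-token grants L30 (Rule 3).
Holding L30 and green-badge grants C39 (Rule 1).
Holding teal-pass and L30 grants T31 (Rule 4).
Holding C39, L30, and T31 grants amber-clearance (Rule 6).
Holding amber-clearance and T31 grants T11 (Rule 7).
Holding amber-token and amber-clearance grants silver-pass (Rule 2).
Holding silver-pass, T31, and T11 grants L26 (Rule 8).
L26: reached.
L30: reached.
black-code would need T11, teal-pass, and violet-code (Rule 5), but violet-code is never granted.
T31: reached.
amber-clearance: reached.
Reached: L26, L30, T31, and amber-clearance — 4 of the 5.

4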